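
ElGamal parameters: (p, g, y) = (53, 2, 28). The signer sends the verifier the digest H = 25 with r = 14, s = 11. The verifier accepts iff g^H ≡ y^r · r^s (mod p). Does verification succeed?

Left side g^H mod p:
2^2 = 4
2^4 ≡ 4^2 = 16
2^8 ≡ 16^2 = 256 ≡ 44
2^16 ≡ 44^2 = 1936 ≡ 28
25 = 16 + 8 + 1, so 2^25 ≡ 28·44·2 ≡ 26 (mod 53)
Right side y^r · r^s mod p:
28^2 = 784 ≡ 42
28^4 ≡ 42^2 = 1764 ≡ 15
28^8 ≡ 15^2 = 225 ≡ 13
14 = 8 + 4 + 2, so 28^14 ≡ 13·15·42 ≡ 28 (mod 53)
14^2 = 196 ≡ 37
14^4 ≡ 37^2 = 1369 ≡ 44
14^8 ≡ 44^2 = 1936 ≡ 28
11 = 8 + 2 + 1, so 14^11 ≡ 28·37·14 ≡ 35 (mod 53)
28·35 = 980 ≡ 26 (mod 53)
26 ≡ 26 (mod 53), so the signature is genuine.

passes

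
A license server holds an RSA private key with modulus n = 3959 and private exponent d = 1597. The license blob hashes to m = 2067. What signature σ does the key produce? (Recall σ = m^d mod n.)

Squares mod 3959: m^1≡2067, m^2≡728, m^4≡3437, m^8≡3272, m^16≡848, m^32≡2525, m^64≡1635, m^128≡900, m^256≡2364, m^512≡2347, m^1024≡1440
1597 = 1024 + 512 + 32 + 16 + 8 + 4 + 1, so m^1597 ≡ 1440·2347·2525·848·3272·3437·2067 ≡ 1097 (mod 3959)

1097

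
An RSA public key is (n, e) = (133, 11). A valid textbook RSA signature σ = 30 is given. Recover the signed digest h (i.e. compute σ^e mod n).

σ^2 ≡ 30^2 = 900 ≡ 102
σ^4 ≡ 102^2 = 10404 ≡ 30
σ^8 ≡ 30^2 = 900 ≡ 102
11 = 8 + 2 + 1, so σ^11 ≡ 102·102·30 ≡ 102 (mod 133)

102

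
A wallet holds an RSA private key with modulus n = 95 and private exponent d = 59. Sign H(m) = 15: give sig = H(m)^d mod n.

Squares mod 95: (H(m))^1≡15, (H(m))^2≡35, (H(m))^4≡85, (H(m))^8≡5, (H(m))^16≡25, (H(m))^32≡55
59 = 32 + 16 + 8 + 2 + 1, so (H(m))^59 ≡ 55·25·5·35·15 ≡ 40 (mod 95)

40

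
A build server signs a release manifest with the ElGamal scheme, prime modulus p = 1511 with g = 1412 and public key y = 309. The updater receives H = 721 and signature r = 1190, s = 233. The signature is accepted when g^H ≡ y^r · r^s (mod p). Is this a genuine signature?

Left side g^H mod p:
1412^2 = 1993744 ≡ 735
1412^4 ≡ 735^2 = 540225 ≡ 798
1412^8 ≡ 798^2 = 636804 ≡ 673
1412^16 ≡ 673^2 = 452929 ≡ 1140
1412^32 ≡ 1140^2 = 1299600 ≡ 140
1412^64 ≡ 140^2 = 19600 ≡ 1468
1412^128 ≡ 1468^2 = 2155024 ≡ 338
1412^256 ≡ 338^2 = 114244 ≡ 919
1412^512 ≡ 919^2 = 844561 ≡ 1423
721 = 512 + 128 + 64 + 16 + 1, so 1412^721 ≡ 1423·338·1468·1140·1412 ≡ 169 (mod 1511)
Right side y^r · r^s mod p:
309^2 = 95481 ≡ 288
309^4 ≡ 288^2 = 82944 ≡ 1350
309^8 ≡ 1350^2 = 1822500 ≡ 234
309^16 ≡ 234^2 = 54756 ≡ 360
309^32 ≡ 360^2 = 129600 ≡ 1165
309^64 ≡ 1165^2 = 1357225 ≡ 347
309^128 ≡ 347^2 = 120409 ≡ 1040
309^256 ≡ 1040^2 = 1081600 ≡ 1235
309^512 ≡ 1235^2 = 1525225 ≡ 626
309^1024 ≡ 626^2 = 391876 ≡ 527
1190 = 1024 + 128 + 32 + 4 + 2, so 309^1190 ≡ 527·1040·1165·1350·288 ≡ 702 (mod 1511)
1190^2 = 1416100 ≡ 293
1190^4 ≡ 293^2 = 85849 ≡ 1233
1190^8 ≡ 1233^2 = 1520289 ≡ 223
1190^16 ≡ 223^2 = 49729 ≡ 1377
1190^32 ≡ 1377^2 = 1896129 ≡ 1335
1190^64 ≡ 1335^2 = 1782225 ≡ 756
1190^128 ≡ 756^2 = 571536 ≡ 378
233 = 128 + 64 + 32 + 8 + 1, so 1190^233 ≡ 378·756·1335·223·1190 ≡ 364 (mod 1511)
702·364 = 255528 ≡ 169 (mod 1511)
169 ≡ 169 (mod 1511), so the signature is genuine.

genuine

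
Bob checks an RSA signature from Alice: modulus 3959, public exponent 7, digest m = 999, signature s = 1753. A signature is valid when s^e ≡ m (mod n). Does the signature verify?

does not verify

s^2 ≡ 1753^2 = 3073009 ≡ 825
s^4 ≡ 825^2 = 680625 ≡ 3636
7 = 4 + 2 + 1, so s^7 ≡ 3636·825·1753 ≡ 3612 (mod 3959)
3612 ≠ 999, so verification fails.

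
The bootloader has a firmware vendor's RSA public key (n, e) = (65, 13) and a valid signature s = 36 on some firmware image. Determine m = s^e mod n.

36

Squares mod 65: s^1≡36, s^2≡61, s^4≡16, s^8≡61
13 = 8 + 4 + 1, so s^13 ≡ 61·16·36 ≡ 36 (mod 65)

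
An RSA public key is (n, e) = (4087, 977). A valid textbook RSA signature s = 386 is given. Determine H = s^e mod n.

2108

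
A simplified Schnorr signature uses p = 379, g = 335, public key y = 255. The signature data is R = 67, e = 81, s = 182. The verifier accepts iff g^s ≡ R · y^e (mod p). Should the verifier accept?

g^s mod p:
335^2 = 112225 ≡ 41
335^4 ≡ 41^2 = 1681 ≡ 165
335^8 ≡ 165^2 = 27225 ≡ 316
335^16 ≡ 316^2 = 99856 ≡ 179
335^32 ≡ 179^2 = 32041 ≡ 205
335^64 ≡ 205^2 = 42025 ≡ 335
335^128 ≡ 335^2 = 112225 ≡ 41
182 = 128 + 32 + 16 + 4 + 2, so 335^182 ≡ 41·205·179·165·41 ≡ 115 (mod 379)
R · y^e mod p:
255^2 = 65025 ≡ 216
255^4 ≡ 216^2 = 46656 ≡ 39
255^8 ≡ 39^2 = 1521 ≡ 5
255^16 ≡ 5^2 = 25
255^32 ≡ 25^2 = 625 ≡ 246
255^64 ≡ 246^2 = 60516 ≡ 255
81 = 64 + 16 + 1, so 255^81 ≡ 255·25·255 ≡ 94 (mod 379)
67·94 = 6298 ≡ 234 (mod 379)
115 ≠ 234; the check fails.

reject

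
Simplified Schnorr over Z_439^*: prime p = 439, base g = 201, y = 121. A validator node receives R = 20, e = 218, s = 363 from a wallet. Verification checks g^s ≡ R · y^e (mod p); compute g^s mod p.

Squares mod 439: 201^1≡201, 201^2≡13, 201^4≡169, 201^8≡26, 201^16≡237, 201^32≡416, 201^64≡90, 201^128≡198, 201^256≡133
363 = 256 + 64 + 32 + 8 + 2 + 1, so 201^363 ≡ 133·90·416·26·13·201 ≡ 392 (mod 439)

392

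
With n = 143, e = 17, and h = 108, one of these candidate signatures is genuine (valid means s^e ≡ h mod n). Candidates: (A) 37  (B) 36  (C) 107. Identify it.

B

Candidate A: Squares mod 143: 37^1≡37, 37^2≡82, 37^4≡3, 37^8≡9, 37^16≡81; 17 = 16 + 1, so 37^17 ≡ 81·37 ≡ 137 (mod 143)
Candidate B: Squares mod 143: 36^1≡36, 36^2≡9, 36^4≡81, 36^8≡126, 36^16≡3; 17 = 16 + 1, so 36^17 ≡ 3·36 ≡ 108 (mod 143)
  → matches h = 108
Candidate C: Squares mod 143: 107^1≡107, 107^2≡9, 107^4≡81, 107^8≡126, 107^16≡3; 17 = 16 + 1, so 107^17 ≡ 3·107 ≡ 35 (mod 143)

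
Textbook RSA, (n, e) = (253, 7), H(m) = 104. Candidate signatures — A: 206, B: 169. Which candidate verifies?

B

Candidate A: Squares mod 253: 206^1≡206, 206^2≡185, 206^4≡70; 7 = 4 + 2 + 1, so 206^7 ≡ 70·185·206 ≡ 68 (mod 253)
Candidate B: Squares mod 253: 169^1≡169, 169^2≡225, 169^4≡25; 7 = 4 + 2 + 1, so 169^7 ≡ 25·225·169 ≡ 104 (mod 253)
  → matches H(m) = 104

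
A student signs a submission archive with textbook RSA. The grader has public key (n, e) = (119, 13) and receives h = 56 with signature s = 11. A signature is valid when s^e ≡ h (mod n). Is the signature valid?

invalid

s^2 ≡ 11^2 = 121 ≡ 2
s^4 ≡ 2^2 = 4
s^8 ≡ 4^2 = 16
13 = 8 + 4 + 1, so s^13 ≡ 16·4·11 ≡ 109 (mod 119)
s^13 mod 119 = 109, but h = 56.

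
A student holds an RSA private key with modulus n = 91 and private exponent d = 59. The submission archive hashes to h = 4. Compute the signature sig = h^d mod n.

23

h^2 ≡ 4^2 = 16
h^4 ≡ 16^2 = 256 ≡ 74
h^8 ≡ 74^2 = 5476 ≡ 16
h^16 ≡ 16^2 = 256 ≡ 74
h^32 ≡ 74^2 = 5476 ≡ 16
59 = 32 + 16 + 8 + 2 + 1, so h^59 ≡ 16·74·16·16·4 ≡ 23 (mod 91)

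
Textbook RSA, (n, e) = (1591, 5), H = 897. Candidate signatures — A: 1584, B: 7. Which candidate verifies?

B

Candidate A: Squares mod 1591: 1584^1≡1584, 1584^2≡49, 1584^4≡810; 5 = 4 + 1, so 1584^5 ≡ 810·1584 ≡ 694 (mod 1591)
Candidate B: Squares mod 1591: 7^1≡7, 7^2≡49, 7^4≡810; 5 = 4 + 1, so 7^5 ≡ 810·7 ≡ 897 (mod 1591)
  → matches H = 897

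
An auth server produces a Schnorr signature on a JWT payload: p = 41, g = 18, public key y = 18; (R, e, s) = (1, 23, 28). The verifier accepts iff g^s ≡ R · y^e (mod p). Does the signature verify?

g^s mod p:
18^28 mod 41 = 10
R · y^e mod p:
18^23 mod 41 = 10
1·10 = 10 ≡ 10 (mod 41)
10 ≡ 10 (mod 41); signature holds.

verifies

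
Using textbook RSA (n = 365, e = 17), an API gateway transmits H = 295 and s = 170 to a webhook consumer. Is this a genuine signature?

Squares mod 365: s^1≡170, s^2≡65, s^4≡210, s^8≡300, s^16≡210
17 = 16 + 1, so s^17 ≡ 210·170 ≡ 295 (mod 365)
s^17 mod 365 = 295 matches H.

genuine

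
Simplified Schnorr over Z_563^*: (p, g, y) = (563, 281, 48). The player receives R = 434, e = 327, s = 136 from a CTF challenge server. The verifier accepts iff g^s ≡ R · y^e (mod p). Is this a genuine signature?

genuine

g^s mod p:
281^2 = 78961 ≡ 141
281^4 ≡ 141^2 = 19881 ≡ 176
281^8 ≡ 176^2 = 30976 ≡ 11
281^16 ≡ 11^2 = 121
281^32 ≡ 121^2 = 14641 ≡ 3
281^64 ≡ 3^2 = 9
281^128 ≡ 9^2 = 81
136 = 128 + 8, so 281^136 ≡ 81·11 ≡ 328 (mod 563)
R · y^e mod p:
48^2 = 2304 ≡ 52
48^4 ≡ 52^2 = 2704 ≡ 452
48^8 ≡ 452^2 = 204304 ≡ 498
48^16 ≡ 498^2 = 248004 ≡ 284
48^32 ≡ 284^2 = 80656 ≡ 147
48^64 ≡ 147^2 = 21609 ≡ 215
48^128 ≡ 215^2 = 46225 ≡ 59
48^256 ≡ 59^2 = 3481 ≡ 103
327 = 256 + 64 + 4 + 2 + 1, so 48^327 ≡ 103·215·452·52·48 ≡ 543 (mod 563)
434·543 = 235662 ≡ 328 (mod 563)
328 ≡ 328 (mod 563); signature holds.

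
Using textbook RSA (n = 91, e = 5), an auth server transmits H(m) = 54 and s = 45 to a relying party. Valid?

yes

Squares mod 91: s^1≡45, s^2≡23, s^4≡74
5 = 4 + 1, so s^5 ≡ 74·45 ≡ 54 (mod 91)
Since 54 equals the digest 54, verification succeeds.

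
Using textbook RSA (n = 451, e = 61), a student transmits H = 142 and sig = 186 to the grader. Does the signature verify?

verifies

sig^2 ≡ 186^2 = 34596 ≡ 320
sig^4 ≡ 320^2 = 102400 ≡ 23
sig^8 ≡ 23^2 = 529 ≡ 78
sig^16 ≡ 78^2 = 6084 ≡ 221
sig^32 ≡ 221^2 = 48841 ≡ 133
61 = 32 + 16 + 8 + 4 + 1, so sig^61 ≡ 133·221·78·23·186 ≡ 142 (mod 451)
sig^61 mod 451 = 142 matches H.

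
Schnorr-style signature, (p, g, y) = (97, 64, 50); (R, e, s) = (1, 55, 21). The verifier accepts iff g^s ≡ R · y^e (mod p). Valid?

g^s mod p:
Squares mod 97: 64^1≡64, 64^2≡22, 64^4≡96, 64^8≡1, 64^16≡1
21 = 16 + 4 + 1, so 64^21 ≡ 1·96·64 ≡ 33 (mod 97)
R · y^e mod p:
Squares mod 97: 50^1≡50, 50^2≡75, 50^4≡96, 50^8≡1, 50^16≡1, 50^32≡1
55 = 32 + 16 + 4 + 2 + 1, so 50^55 ≡ 1·1·96·75·50 ≡ 33 (mod 97)
1·33 = 33 ≡ 33 (mod 97)
33 ≡ 33 (mod 97); signature holds.

yes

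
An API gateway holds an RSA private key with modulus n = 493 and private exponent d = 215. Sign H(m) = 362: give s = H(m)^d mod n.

10

Squares mod 493: (H(m))^1≡362, (H(m))^2≡399, (H(m))^4≡455, (H(m))^8≡458, (H(m))^16≡239, (H(m))^32≡426, (H(m))^64≡52, (H(m))^128≡239
215 = 128 + 64 + 16 + 4 + 2 + 1, so (H(m))^215 ≡ 239·52·239·455·399·362 ≡ 10 (mod 493)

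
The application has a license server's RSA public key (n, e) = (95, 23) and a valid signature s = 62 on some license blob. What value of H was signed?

28

s^2 ≡ 62^2 = 3844 ≡ 44
s^4 ≡ 44^2 = 1936 ≡ 36
s^8 ≡ 36^2 = 1296 ≡ 61
s^16 ≡ 61^2 = 3721 ≡ 16
23 = 16 + 4 + 2 + 1, so s^23 ≡ 16·36·44·62 ≡ 28 (mod 95)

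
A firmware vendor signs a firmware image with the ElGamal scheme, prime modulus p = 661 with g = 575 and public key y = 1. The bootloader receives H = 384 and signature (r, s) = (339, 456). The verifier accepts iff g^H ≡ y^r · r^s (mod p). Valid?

no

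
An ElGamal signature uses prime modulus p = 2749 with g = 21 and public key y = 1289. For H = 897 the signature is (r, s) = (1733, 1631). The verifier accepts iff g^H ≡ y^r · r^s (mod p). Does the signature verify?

Left side g^H mod p:
21^897 mod 2749 = 1879
Right side y^r · r^s mod p:
1289^1733 mod 2749 = 2696
1733^1631 mod 2749 = 353
2696·353 = 951688 ≡ 534 (mod 2749)
1879 ≠ 534, so verification fails.

does not verify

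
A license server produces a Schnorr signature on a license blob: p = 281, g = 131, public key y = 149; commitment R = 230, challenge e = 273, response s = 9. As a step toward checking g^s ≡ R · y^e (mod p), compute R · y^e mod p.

210

149^2 = 22201 ≡ 2
149^4 ≡ 2^2 = 4
149^8 ≡ 4^2 = 16
149^16 ≡ 16^2 = 256
149^32 ≡ 256^2 = 65536 ≡ 63
149^64 ≡ 63^2 = 3969 ≡ 35
149^128 ≡ 35^2 = 1225 ≡ 101
149^256 ≡ 101^2 = 10201 ≡ 85
273 = 256 + 16 + 1, so 149^273 ≡ 85·256·149 ≡ 62 (mod 281)
R · y^e ≡ 230·62 = 14260 ≡ 210 (mod 281)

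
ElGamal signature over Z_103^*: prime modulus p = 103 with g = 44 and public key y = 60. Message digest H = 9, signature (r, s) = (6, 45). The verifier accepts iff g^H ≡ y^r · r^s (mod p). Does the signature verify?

verifies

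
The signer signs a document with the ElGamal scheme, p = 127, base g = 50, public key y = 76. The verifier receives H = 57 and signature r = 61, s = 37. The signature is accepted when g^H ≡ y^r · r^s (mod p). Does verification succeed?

Left side g^H mod p:
Squares mod 127: 50^1≡50, 50^2≡87, 50^4≡76, 50^8≡61, 50^16≡38, 50^32≡47
57 = 32 + 16 + 8 + 1, so 50^57 ≡ 47·38·61·50 ≡ 16 (mod 127)
Right side y^r · r^s mod p:
Squares mod 127: 76^1≡76, 76^2≡61, 76^4≡38, 76^8≡47, 76^16≡50, 76^32≡87
61 = 32 + 16 + 8 + 4 + 1, so 76^61 ≡ 87·50·47·38·76 ≡ 25 (mod 127)
Squares mod 127: 61^1≡61, 61^2≡38, 61^4≡47, 61^8≡50, 61^16≡87, 61^32≡76
37 = 32 + 4 + 1, so 61^37 ≡ 76·47·61 ≡ 87 (mod 127)
25·87 = 2175 ≡ 16 (mod 127)
16 ≡ 16 (mod 127), so the signature is genuine.

passes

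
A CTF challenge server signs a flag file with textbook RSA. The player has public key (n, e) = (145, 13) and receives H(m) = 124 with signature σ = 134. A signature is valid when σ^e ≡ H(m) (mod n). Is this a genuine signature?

genuine

σ^13 mod 145 = 124
124 = H(m), so the signature checks out.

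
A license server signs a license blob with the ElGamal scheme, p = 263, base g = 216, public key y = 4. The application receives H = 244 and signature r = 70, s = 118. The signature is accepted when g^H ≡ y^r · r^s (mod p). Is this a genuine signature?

Left side g^H mod p:
216^2 = 46656 ≡ 105
216^4 ≡ 105^2 = 11025 ≡ 242
216^8 ≡ 242^2 = 58564 ≡ 178
216^16 ≡ 178^2 = 31684 ≡ 124
216^32 ≡ 124^2 = 15376 ≡ 122
216^64 ≡ 122^2 = 14884 ≡ 156
216^128 ≡ 156^2 = 24336 ≡ 140
244 = 128 + 64 + 32 + 16 + 4, so 216^244 ≡ 140·156·122·124·242 ≡ 176 (mod 263)
Right side y^r · r^s mod p:
4^2 = 16
4^4 ≡ 16^2 = 256
4^8 ≡ 256^2 = 65536 ≡ 49
4^16 ≡ 49^2 = 2401 ≡ 34
4^32 ≡ 34^2 = 1156 ≡ 104
4^64 ≡ 104^2 = 10816 ≡ 33
70 = 64 + 4 + 2, so 4^70 ≡ 33·256·16 ≡ 249 (mod 263)
70^2 = 4900 ≡ 166
70^4 ≡ 166^2 = 27556 ≡ 204
70^8 ≡ 204^2 = 41616 ≡ 62
70^16 ≡ 62^2 = 3844 ≡ 162
70^32 ≡ 162^2 = 26244 ≡ 207
70^64 ≡ 207^2 = 42849 ≡ 243
118 = 64 + 32 + 16 + 4 + 2, so 70^118 ≡ 243·207·162·204·166 ≡ 49 (mod 263)
249·49 = 12201 ≡ 103 (mod 263)
176 ≠ 103, so verification fails.

forged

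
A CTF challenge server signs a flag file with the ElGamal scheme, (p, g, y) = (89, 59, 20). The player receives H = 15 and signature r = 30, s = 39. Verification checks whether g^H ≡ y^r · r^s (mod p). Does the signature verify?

verifies

Left side g^H mod p:
59^15 mod 89 = 43
Right side y^r · r^s mod p:
20^30 mod 89 = 50
30^39 mod 89 = 24
50·24 = 1200 ≡ 43 (mod 89)
43 ≡ 43 (mod 89), so the signature is genuine.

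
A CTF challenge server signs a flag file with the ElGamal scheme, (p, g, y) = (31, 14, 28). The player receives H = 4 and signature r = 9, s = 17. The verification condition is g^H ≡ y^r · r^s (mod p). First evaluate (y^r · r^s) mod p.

28^2 = 784 ≡ 9
28^4 ≡ 9^2 = 81 ≡ 19
28^8 ≡ 19^2 = 361 ≡ 20
9 = 8 + 1, so 28^9 ≡ 20·28 ≡ 2 (mod 31)
9^2 = 81 ≡ 19
9^4 ≡ 19^2 = 361 ≡ 20
9^8 ≡ 20^2 = 400 ≡ 28
9^16 ≡ 28^2 = 784 ≡ 9
17 = 16 + 1, so 9^17 ≡ 9·9 ≡ 19 (mod 31)
y^r · r^s ≡ 2·19 = 38 ≡ 7 (mod 31)

7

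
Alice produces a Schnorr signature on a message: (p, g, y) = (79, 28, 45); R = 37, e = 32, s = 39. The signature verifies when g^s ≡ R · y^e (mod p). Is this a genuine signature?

genuine

g^s mod p:
28^2 = 784 ≡ 73
28^4 ≡ 73^2 = 5329 ≡ 36
28^8 ≡ 36^2 = 1296 ≡ 32
28^16 ≡ 32^2 = 1024 ≡ 76
28^32 ≡ 76^2 = 5776 ≡ 9
39 = 32 + 4 + 2 + 1, so 28^39 ≡ 9·36·73·28 ≡ 78 (mod 79)
R · y^e mod p:
45^2 = 2025 ≡ 50
45^4 ≡ 50^2 = 2500 ≡ 51
45^8 ≡ 51^2 = 2601 ≡ 73
45^16 ≡ 73^2 = 5329 ≡ 36
45^32 ≡ 36^2 = 1296 ≡ 32
37·32 = 1184 ≡ 78 (mod 79)
78 ≡ 78 (mod 79); signature holds.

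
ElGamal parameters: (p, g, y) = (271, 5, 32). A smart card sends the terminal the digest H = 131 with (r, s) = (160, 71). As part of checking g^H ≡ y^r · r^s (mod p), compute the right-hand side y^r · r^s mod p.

160

32^2 = 1024 ≡ 211
32^4 ≡ 211^2 = 44521 ≡ 77
32^8 ≡ 77^2 = 5929 ≡ 238
32^16 ≡ 238^2 = 56644 ≡ 5
32^32 ≡ 5^2 = 25
32^64 ≡ 25^2 = 625 ≡ 83
32^128 ≡ 83^2 = 6889 ≡ 114
160 = 128 + 32, so 32^160 ≡ 114·25 ≡ 140 (mod 271)
160^2 = 25600 ≡ 126
160^4 ≡ 126^2 = 15876 ≡ 158
160^8 ≡ 158^2 = 24964 ≡ 32
160^16 ≡ 32^2 = 1024 ≡ 211
160^32 ≡ 211^2 = 44521 ≡ 77
160^64 ≡ 77^2 = 5929 ≡ 238
71 = 64 + 4 + 2 + 1, so 160^71 ≡ 238·158·126·160 ≡ 156 (mod 271)
y^r · r^s ≡ 140·156 = 21840 ≡ 160 (mod 271)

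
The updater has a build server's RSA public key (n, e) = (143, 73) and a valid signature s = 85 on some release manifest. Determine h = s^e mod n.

72

Squares mod 143: s^1≡85, s^2≡75, s^4≡48, s^8≡16, s^16≡113, s^32≡42, s^64≡48
73 = 64 + 8 + 1, so s^73 ≡ 48·16·85 ≡ 72 (mod 143)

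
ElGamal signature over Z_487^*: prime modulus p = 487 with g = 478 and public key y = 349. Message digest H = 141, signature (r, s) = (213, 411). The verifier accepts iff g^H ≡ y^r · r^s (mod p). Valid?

no

Left side g^H mod p:
Squares mod 487: 478^1≡478, 478^2≡81, 478^4≡230, 478^8≡304, 478^16≡373, 478^32≡334, 478^64≡33, 478^128≡115
141 = 128 + 8 + 4 + 1, so 478^141 ≡ 115·304·230·478 ≡ 26 (mod 487)
Right side y^r · r^s mod p:
Squares mod 487: 349^1≡349, 349^2≡51, 349^4≡166, 349^8≡284, 349^16≡301, 349^32≡19, 349^64≡361, 349^128≡292
213 = 128 + 64 + 16 + 4 + 1, so 349^213 ≡ 292·361·301·166·349 ≡ 228 (mod 487)
Squares mod 487: 213^1≡213, 213^2≡78, 213^4≡240, 213^8≡134, 213^16≡424, 213^32≡73, 213^64≡459, 213^128≡297, 213^256≡62
411 = 256 + 128 + 16 + 8 + 2 + 1, so 213^411 ≡ 62·297·424·134·78·213 ≡ 188 (mod 487)
228·188 = 42864 ≡ 8 (mod 487)
26 ≠ 8, so verification fails.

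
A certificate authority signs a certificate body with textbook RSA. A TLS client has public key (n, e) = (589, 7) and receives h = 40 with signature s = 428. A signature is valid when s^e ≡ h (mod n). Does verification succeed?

fails

s^2 ≡ 428^2 = 183184 ≡ 5
s^4 ≡ 5^2 = 25
7 = 4 + 2 + 1, so s^7 ≡ 25·5·428 ≡ 490 (mod 589)
The recovered value 490 does not match the digest 40.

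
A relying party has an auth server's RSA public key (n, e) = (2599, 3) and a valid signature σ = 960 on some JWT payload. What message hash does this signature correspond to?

14

σ^2 ≡ 960^2 = 921600 ≡ 1554
3 = 2 + 1, so σ^3 ≡ 1554·960 ≡ 14 (mod 2599)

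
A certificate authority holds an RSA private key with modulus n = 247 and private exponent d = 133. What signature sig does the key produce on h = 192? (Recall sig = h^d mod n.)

Squares mod 247: h^1≡192, h^2≡61, h^4≡16, h^8≡9, h^16≡81, h^32≡139, h^64≡55, h^128≡61
133 = 128 + 4 + 1, so h^133 ≡ 61·16·192 ≡ 166 (mod 247)

166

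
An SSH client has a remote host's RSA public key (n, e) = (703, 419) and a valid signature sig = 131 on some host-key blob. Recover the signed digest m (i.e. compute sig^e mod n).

sig^419 mod 703 = 500

500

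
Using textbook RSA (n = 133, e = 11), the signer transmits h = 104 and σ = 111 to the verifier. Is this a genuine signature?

Squares mod 133: σ^1≡111, σ^2≡85, σ^4≡43, σ^8≡120
11 = 8 + 2 + 1, so σ^11 ≡ 120·85·111 ≡ 104 (mod 133)
σ^11 mod 133 = 104 matches h.

genuine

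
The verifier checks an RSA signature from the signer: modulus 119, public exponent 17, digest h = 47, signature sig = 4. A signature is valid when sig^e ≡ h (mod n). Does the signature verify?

sig^2 ≡ 4^2 = 16
sig^4 ≡ 16^2 = 256 ≡ 18
sig^8 ≡ 18^2 = 324 ≡ 86
sig^16 ≡ 86^2 = 7396 ≡ 18
17 = 16 + 1, so sig^17 ≡ 18·4 ≡ 72 (mod 119)
sig^17 mod 119 = 72, but h = 47.

does not verify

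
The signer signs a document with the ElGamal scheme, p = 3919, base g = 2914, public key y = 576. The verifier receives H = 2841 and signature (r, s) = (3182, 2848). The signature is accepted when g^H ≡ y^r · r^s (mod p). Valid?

no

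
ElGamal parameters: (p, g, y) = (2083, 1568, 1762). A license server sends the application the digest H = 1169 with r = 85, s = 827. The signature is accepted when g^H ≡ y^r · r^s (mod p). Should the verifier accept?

accept

Left side g^H mod p:
1568^1169 mod 2083 = 120
Right side y^r · r^s mod p:
1762^85 mod 2083 = 1566
85^827 mod 2083 = 32
1566·32 = 50112 ≡ 120 (mod 2083)
120 ≡ 120 (mod 2083), so the signature is genuine.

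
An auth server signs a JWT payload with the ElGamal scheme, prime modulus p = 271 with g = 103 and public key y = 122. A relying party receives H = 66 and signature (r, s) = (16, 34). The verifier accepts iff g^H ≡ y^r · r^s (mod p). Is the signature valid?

Left side g^H mod p:
103^2 = 10609 ≡ 40
103^4 ≡ 40^2 = 1600 ≡ 245
103^8 ≡ 245^2 = 60025 ≡ 134
103^16 ≡ 134^2 = 17956 ≡ 70
103^32 ≡ 70^2 = 4900 ≡ 22
103^64 ≡ 22^2 = 484 ≡ 213
66 = 64 + 2, so 103^66 ≡ 213·40 ≡ 119 (mod 271)
Right side y^r · r^s mod p:
122^2 = 14884 ≡ 250
122^4 ≡ 250^2 = 62500 ≡ 170
122^8 ≡ 170^2 = 28900 ≡ 174
122^16 ≡ 174^2 = 30276 ≡ 195
16^2 = 256
16^4 ≡ 256^2 = 65536 ≡ 225
16^8 ≡ 225^2 = 50625 ≡ 219
16^16 ≡ 219^2 = 47961 ≡ 265
16^32 ≡ 265^2 = 70225 ≡ 36
34 = 32 + 2, so 16^34 ≡ 36·256 ≡ 2 (mod 271)
195·2 = 390 ≡ 119 (mod 271)
119 ≡ 119 (mod 271), so the signature is genuine.

valid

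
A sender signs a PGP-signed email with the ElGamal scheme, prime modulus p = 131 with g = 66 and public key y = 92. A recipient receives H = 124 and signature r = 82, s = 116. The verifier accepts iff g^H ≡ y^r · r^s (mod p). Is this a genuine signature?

Left side g^H mod p:
66^124 mod 131 = 64
Right side y^r · r^s mod p:
92^82 mod 131 = 112
82^116 mod 131 = 74
112·74 = 8288 ≡ 35 (mod 131)
64 ≠ 35, so verification fails.

forged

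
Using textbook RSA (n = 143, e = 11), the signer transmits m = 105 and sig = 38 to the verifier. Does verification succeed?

fails

sig^2 ≡ 38^2 = 1444 ≡ 14
sig^4 ≡ 14^2 = 196 ≡ 53
sig^8 ≡ 53^2 = 2809 ≡ 92
11 = 8 + 2 + 1, so sig^11 ≡ 92·14·38 ≡ 38 (mod 143)
38 ≠ 105, so verification fails.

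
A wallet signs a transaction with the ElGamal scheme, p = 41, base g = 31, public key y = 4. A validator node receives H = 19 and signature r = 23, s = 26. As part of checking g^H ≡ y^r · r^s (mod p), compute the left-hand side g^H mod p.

4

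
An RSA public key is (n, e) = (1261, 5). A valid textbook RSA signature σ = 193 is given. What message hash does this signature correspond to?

969

Squares mod 1261: σ^1≡193, σ^2≡680, σ^4≡874
5 = 4 + 1, so σ^5 ≡ 874·193 ≡ 969 (mod 1261)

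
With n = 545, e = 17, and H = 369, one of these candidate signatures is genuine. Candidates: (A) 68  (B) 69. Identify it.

B

Candidate A: 68^2 = 4624 ≡ 264; 68^4 ≡ 264^2 = 69696 ≡ 481; 68^8 ≡ 481^2 = 231361 ≡ 281; 68^16 ≡ 281^2 = 78961 ≡ 481; 17 = 16 + 1, so 68^17 ≡ 481·68 ≡ 8 (mod 545)
Candidate B: 69^2 = 4761 ≡ 401; 69^4 ≡ 401^2 = 160801 ≡ 26; 69^8 ≡ 26^2 = 676 ≡ 131; 69^16 ≡ 131^2 = 17161 ≡ 266; 17 = 16 + 1, so 69^17 ≡ 266·69 ≡ 369 (mod 545)
  → matches H = 369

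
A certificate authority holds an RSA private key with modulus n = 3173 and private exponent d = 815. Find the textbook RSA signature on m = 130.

2151

Squares mod 3173: m^1≡130, m^2≡1035, m^4≡1924, m^8≡2058, m^16≡2582, m^32≡251, m^64≡2714, m^128≡1263, m^256≡2323, m^512≡2229
815 = 512 + 256 + 32 + 8 + 4 + 2 + 1, so m^815 ≡ 2229·2323·251·2058·1924·1035·130 ≡ 2151 (mod 3173)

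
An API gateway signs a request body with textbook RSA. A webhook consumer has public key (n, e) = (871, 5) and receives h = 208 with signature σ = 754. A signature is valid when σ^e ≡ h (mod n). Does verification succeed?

fails

σ^5 mod 871 = 663
The recovered value 663 does not match the digest 208.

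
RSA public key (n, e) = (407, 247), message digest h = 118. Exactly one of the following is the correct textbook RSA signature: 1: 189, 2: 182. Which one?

2

Candidate 1: 189^2 = 35721 ≡ 312; 189^4 ≡ 312^2 = 97344 ≡ 71; 189^8 ≡ 71^2 = 5041 ≡ 157; 189^16 ≡ 157^2 = 24649 ≡ 229; 189^32 ≡ 229^2 = 52441 ≡ 345; 189^64 ≡ 345^2 = 119025 ≡ 181; 189^128 ≡ 181^2 = 32761 ≡ 201; 247 = 128 + 64 + 32 + 16 + 4 + 2 + 1, so 189^247 ≡ 201·181·345·229·71·312·189 ≡ 40 (mod 407)
Candidate 2: 182^2 = 33124 ≡ 157; 182^4 ≡ 157^2 = 24649 ≡ 229; 182^8 ≡ 229^2 = 52441 ≡ 345; 182^16 ≡ 345^2 = 119025 ≡ 181; 182^32 ≡ 181^2 = 32761 ≡ 201; 182^64 ≡ 201^2 = 40401 ≡ 108; 182^128 ≡ 108^2 = 11664 ≡ 268; 247 = 128 + 64 + 32 + 16 + 4 + 2 + 1, so 182^247 ≡ 268·108·201·181·229·157·182 ≡ 118 (mod 407)
  → matches h = 118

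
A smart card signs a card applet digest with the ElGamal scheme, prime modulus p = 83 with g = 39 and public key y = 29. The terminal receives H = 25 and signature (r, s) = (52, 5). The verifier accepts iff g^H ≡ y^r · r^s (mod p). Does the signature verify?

verifies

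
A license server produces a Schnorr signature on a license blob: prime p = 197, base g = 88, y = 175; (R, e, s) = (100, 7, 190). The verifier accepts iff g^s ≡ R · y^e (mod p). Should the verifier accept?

g^s mod p:
88^190 mod 197 = 16
R · y^e mod p:
175^7 mod 197 = 164
100·164 = 16400 ≡ 49 (mod 197)
16 ≠ 49; the check fails.

reject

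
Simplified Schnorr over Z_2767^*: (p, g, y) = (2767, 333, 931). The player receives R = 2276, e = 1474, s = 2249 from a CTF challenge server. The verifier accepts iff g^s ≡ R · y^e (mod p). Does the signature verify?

verifies

g^s mod p:
333^2 = 110889 ≡ 209
333^4 ≡ 209^2 = 43681 ≡ 2176
333^8 ≡ 2176^2 = 4734976 ≡ 639
333^16 ≡ 639^2 = 408321 ≡ 1572
333^32 ≡ 1572^2 = 2471184 ≡ 253
333^64 ≡ 253^2 = 64009 ≡ 368
333^128 ≡ 368^2 = 135424 ≡ 2608
333^256 ≡ 2608^2 = 6801664 ≡ 378
333^512 ≡ 378^2 = 142884 ≡ 1767
333^1024 ≡ 1767^2 = 3122289 ≡ 1113
333^2048 ≡ 1113^2 = 1238769 ≡ 1920
2249 = 2048 + 128 + 64 + 8 + 1, so 333^2249 ≡ 1920·2608·368·639·333 ≡ 487 (mod 2767)
R · y^e mod p:
931^2 = 866761 ≡ 690
931^4 ≡ 690^2 = 476100 ≡ 176
931^8 ≡ 176^2 = 30976 ≡ 539
931^16 ≡ 539^2 = 290521 ≡ 2753
931^32 ≡ 2753^2 = 7579009 ≡ 196
931^64 ≡ 196^2 = 38416 ≡ 2445
931^128 ≡ 2445^2 = 5978025 ≡ 1305
931^256 ≡ 1305^2 = 1703025 ≡ 1320
931^512 ≡ 1320^2 = 1742400 ≡ 1957
931^1024 ≡ 1957^2 = 3829849 ≡ 321
1474 = 1024 + 256 + 128 + 64 + 2, so 931^1474 ≡ 321·1320·1305·2445·690 ≡ 602 (mod 2767)
2276·602 = 1370152 ≡ 487 (mod 2767)
487 ≡ 487 (mod 2767); signature holds.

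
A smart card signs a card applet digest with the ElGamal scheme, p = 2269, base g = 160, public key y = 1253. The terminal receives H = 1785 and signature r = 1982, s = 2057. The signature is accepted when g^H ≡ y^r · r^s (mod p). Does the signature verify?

verifies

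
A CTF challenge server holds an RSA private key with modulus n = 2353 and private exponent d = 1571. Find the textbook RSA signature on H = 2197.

1924

Squares mod 2353: H^1≡2197, H^2≡806, H^4≡208, H^8≡910, H^16≡2197, H^32≡806, H^64≡208, H^128≡910, H^256≡2197, H^512≡806, H^1024≡208
1571 = 1024 + 512 + 32 + 2 + 1, so H^1571 ≡ 208·806·806·806·2197 ≡ 1924 (mod 2353)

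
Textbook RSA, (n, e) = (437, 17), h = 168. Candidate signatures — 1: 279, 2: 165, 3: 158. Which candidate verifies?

3

Candidate 1: Squares mod 437: 279^1≡279, 279^2≡55, 279^4≡403, 279^8≡282, 279^16≡427; 17 = 16 + 1, so 279^17 ≡ 427·279 ≡ 269 (mod 437)
Candidate 2: Squares mod 437: 165^1≡165, 165^2≡131, 165^4≡118, 165^8≡377, 165^16≡104; 17 = 16 + 1, so 165^17 ≡ 104·165 ≡ 117 (mod 437)
Candidate 3: Squares mod 437: 158^1≡158, 158^2≡55, 158^4≡403, 158^8≡282, 158^16≡427; 17 = 16 + 1, so 158^17 ≡ 427·158 ≡ 168 (mod 437)
  → matches h = 168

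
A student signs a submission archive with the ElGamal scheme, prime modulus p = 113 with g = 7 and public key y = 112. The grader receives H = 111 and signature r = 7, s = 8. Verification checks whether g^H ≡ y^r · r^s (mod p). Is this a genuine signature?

forged

Left side g^H mod p:
7^2 = 49
7^4 ≡ 49^2 = 2401 ≡ 28
7^8 ≡ 28^2 = 784 ≡ 106
7^16 ≡ 106^2 = 11236 ≡ 49
7^32 ≡ 49^2 = 2401 ≡ 28
7^64 ≡ 28^2 = 784 ≡ 106
111 = 64 + 32 + 8 + 4 + 2 + 1, so 7^111 ≡ 106·28·106·28·49·7 ≡ 97 (mod 113)
Right side y^r · r^s mod p:
112^2 = 12544 ≡ 1
112^4 ≡ 1^2 = 1
7 = 4 + 2 + 1, so 112^7 ≡ 1·1·112 ≡ 112 (mod 113)
7^2 = 49
7^4 ≡ 49^2 = 2401 ≡ 28
7^8 ≡ 28^2 = 784 ≡ 106
112·106 = 11872 ≡ 7 (mod 113)
97 ≠ 7, so verification fails.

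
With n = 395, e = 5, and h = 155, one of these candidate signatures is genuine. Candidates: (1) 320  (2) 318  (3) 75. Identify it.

1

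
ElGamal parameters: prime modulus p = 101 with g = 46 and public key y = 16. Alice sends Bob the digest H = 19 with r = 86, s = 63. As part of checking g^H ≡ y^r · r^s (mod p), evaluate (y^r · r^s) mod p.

16^86 mod 101 = 71
86^63 mod 101 = 7
y^r · r^s ≡ 71·7 = 497 ≡ 93 (mod 101)

93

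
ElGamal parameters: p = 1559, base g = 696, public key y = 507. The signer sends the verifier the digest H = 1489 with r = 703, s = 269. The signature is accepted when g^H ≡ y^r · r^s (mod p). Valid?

Left side g^H mod p:
696^2 = 484416 ≡ 1126
696^4 ≡ 1126^2 = 1267876 ≡ 409
696^8 ≡ 409^2 = 167281 ≡ 468
696^16 ≡ 468^2 = 219024 ≡ 764
696^32 ≡ 764^2 = 583696 ≡ 630
696^64 ≡ 630^2 = 396900 ≡ 914
696^128 ≡ 914^2 = 835396 ≡ 1331
696^256 ≡ 1331^2 = 1771561 ≡ 537
696^512 ≡ 537^2 = 288369 ≡ 1513
696^1024 ≡ 1513^2 = 2289169 ≡ 557
1489 = 1024 + 256 + 128 + 64 + 16 + 1, so 696^1489 ≡ 557·537·1331·914·764·696 ≡ 784 (mod 1559)
Right side y^r · r^s mod p:
507^2 = 257049 ≡ 1373
507^4 ≡ 1373^2 = 1885129 ≡ 298
507^8 ≡ 298^2 = 88804 ≡ 1500
507^16 ≡ 1500^2 = 2250000 ≡ 363
507^32 ≡ 363^2 = 131769 ≡ 813
507^64 ≡ 813^2 = 660969 ≡ 1512
507^128 ≡ 1512^2 = 2286144 ≡ 650
507^256 ≡ 650^2 = 422500 ≡ 11
507^512 ≡ 11^2 = 121
703 = 512 + 128 + 32 + 16 + 8 + 4 + 2 + 1, so 507^703 ≡ 121·650·813·363·1500·298·1373·507 ≡ 464 (mod 1559)
703^2 = 494209 ≡ 6
703^4 ≡ 6^2 = 36
703^8 ≡ 36^2 = 1296
703^16 ≡ 1296^2 = 1679616 ≡ 573
703^32 ≡ 573^2 = 328329 ≡ 939
703^64 ≡ 939^2 = 881721 ≡ 886
703^128 ≡ 886^2 = 784996 ≡ 819
703^256 ≡ 819^2 = 670761 ≡ 391
269 = 256 + 8 + 4 + 1, so 703^269 ≡ 391·1296·36·703 ≡ 378 (mod 1559)
464·378 = 175392 ≡ 784 (mod 1559)
784 ≡ 784 (mod 1559), so the signature is genuine.

yes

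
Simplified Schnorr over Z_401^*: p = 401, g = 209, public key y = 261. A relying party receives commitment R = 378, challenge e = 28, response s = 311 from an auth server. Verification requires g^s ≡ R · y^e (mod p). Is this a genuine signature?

g^s mod p:
209^2 = 43681 ≡ 373
209^4 ≡ 373^2 = 139129 ≡ 383
209^8 ≡ 383^2 = 146689 ≡ 324
209^16 ≡ 324^2 = 104976 ≡ 315
209^32 ≡ 315^2 = 99225 ≡ 178
209^64 ≡ 178^2 = 31684 ≡ 5
209^128 ≡ 5^2 = 25
209^256 ≡ 25^2 = 625 ≡ 224
311 = 256 + 32 + 16 + 4 + 2 + 1, so 209^311 ≡ 224·178·315·383·373·209 ≡ 395 (mod 401)
R · y^e mod p:
261^2 = 68121 ≡ 352
261^4 ≡ 352^2 = 123904 ≡ 396
261^8 ≡ 396^2 = 156816 ≡ 25
261^16 ≡ 25^2 = 625 ≡ 224
28 = 16 + 8 + 4, so 261^28 ≡ 224·25·396 ≡ 70 (mod 401)
378·70 = 26460 ≡ 395 (mod 401)
395 ≡ 395 (mod 401); signature holds.

genuine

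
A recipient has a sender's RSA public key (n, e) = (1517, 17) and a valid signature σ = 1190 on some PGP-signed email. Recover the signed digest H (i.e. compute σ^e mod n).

1190

Squares mod 1517: σ^1≡1190, σ^2≡739, σ^4≡1, σ^8≡1, σ^16≡1
17 = 16 + 1, so σ^17 ≡ 1·1190 ≡ 1190 (mod 1517)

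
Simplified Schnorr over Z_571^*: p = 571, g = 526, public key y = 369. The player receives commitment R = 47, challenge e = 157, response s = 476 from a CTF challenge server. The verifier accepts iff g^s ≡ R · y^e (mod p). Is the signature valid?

valid

g^s mod p:
526^2 = 276676 ≡ 312
526^4 ≡ 312^2 = 97344 ≡ 274
526^8 ≡ 274^2 = 75076 ≡ 275
526^16 ≡ 275^2 = 75625 ≡ 253
526^32 ≡ 253^2 = 64009 ≡ 57
526^64 ≡ 57^2 = 3249 ≡ 394
526^128 ≡ 394^2 = 155236 ≡ 495
526^256 ≡ 495^2 = 245025 ≡ 66
476 = 256 + 128 + 64 + 16 + 8 + 4, so 526^476 ≡ 66·495·394·253·275·274 ≡ 337 (mod 571)
R · y^e mod p:
369^2 = 136161 ≡ 263
369^4 ≡ 263^2 = 69169 ≡ 78
369^8 ≡ 78^2 = 6084 ≡ 374
369^16 ≡ 374^2 = 139876 ≡ 552
369^32 ≡ 552^2 = 304704 ≡ 361
369^64 ≡ 361^2 = 130321 ≡ 133
369^128 ≡ 133^2 = 17689 ≡ 559
157 = 128 + 16 + 8 + 4 + 1, so 369^157 ≡ 559·552·374·78·369 ≡ 238 (mod 571)
47·238 = 11186 ≡ 337 (mod 571)
337 ≡ 337 (mod 571); signature holds.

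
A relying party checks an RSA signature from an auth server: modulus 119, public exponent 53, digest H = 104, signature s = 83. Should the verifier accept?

accept

s^53 mod 119 = 104
104 = H, so the signature checks out.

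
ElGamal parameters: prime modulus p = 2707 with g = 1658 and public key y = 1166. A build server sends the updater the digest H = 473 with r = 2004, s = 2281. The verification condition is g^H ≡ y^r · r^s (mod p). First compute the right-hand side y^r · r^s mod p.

1166^2 = 1359556 ≡ 642
1166^4 ≡ 642^2 = 412164 ≡ 700
1166^8 ≡ 700^2 = 490000 ≡ 33
1166^16 ≡ 33^2 = 1089
1166^32 ≡ 1089^2 = 1185921 ≡ 255
1166^64 ≡ 255^2 = 65025 ≡ 57
1166^128 ≡ 57^2 = 3249 ≡ 542
1166^256 ≡ 542^2 = 293764 ≡ 1408
1166^512 ≡ 1408^2 = 1982464 ≡ 940
1166^1024 ≡ 940^2 = 883600 ≡ 1118
2004 = 1024 + 512 + 256 + 128 + 64 + 16 + 4, so 1166^2004 ≡ 1118·940·1408·542·57·1089·700 ≡ 1980 (mod 2707)
2004^2 = 4016016 ≡ 1535
2004^4 ≡ 1535^2 = 2356225 ≡ 1135
2004^8 ≡ 1135^2 = 1288225 ≡ 2400
2004^16 ≡ 2400^2 = 5760000 ≡ 2211
2004^32 ≡ 2211^2 = 4888521 ≡ 2386
2004^64 ≡ 2386^2 = 5692996 ≡ 175
2004^128 ≡ 175^2 = 30625 ≡ 848
2004^256 ≡ 848^2 = 719104 ≡ 1749
2004^512 ≡ 1749^2 = 3059001 ≡ 91
2004^1024 ≡ 91^2 = 8281 ≡ 160
2004^2048 ≡ 160^2 = 25600 ≡ 1237
2281 = 2048 + 128 + 64 + 32 + 8 + 1, so 2004^2281 ≡ 1237·848·175·2386·2400·2004 ≡ 1031 (mod 2707)
y^r · r^s ≡ 1980·1031 = 2041380 ≡ 302 (mod 2707)

302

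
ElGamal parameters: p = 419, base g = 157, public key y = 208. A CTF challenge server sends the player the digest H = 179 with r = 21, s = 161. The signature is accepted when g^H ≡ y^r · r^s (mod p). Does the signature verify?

Left side g^H mod p:
Squares mod 419: 157^1≡157, 157^2≡347, 157^4≡156, 157^8≡34, 157^16≡318, 157^32≡145, 157^64≡75, 157^128≡178
179 = 128 + 32 + 16 + 2 + 1, so 157^179 ≡ 178·145·318·347·157 ≡ 196 (mod 419)
Right side y^r · r^s mod p:
Squares mod 419: 208^1≡208, 208^2≡107, 208^4≡136, 208^8≡60, 208^16≡248
21 = 16 + 4 + 1, so 208^21 ≡ 248·136·208 ≡ 107 (mod 419)
Squares mod 419: 21^1≡21, 21^2≡22, 21^4≡65, 21^8≡35, 21^16≡387, 21^32≡186, 21^64≡238, 21^128≡79
161 = 128 + 32 + 1, so 21^161 ≡ 79·186·21 ≡ 190 (mod 419)
107·190 = 20330 ≡ 218 (mod 419)
196 ≠ 218, so verification fails.

does not verify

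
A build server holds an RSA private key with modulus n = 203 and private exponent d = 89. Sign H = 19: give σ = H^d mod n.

108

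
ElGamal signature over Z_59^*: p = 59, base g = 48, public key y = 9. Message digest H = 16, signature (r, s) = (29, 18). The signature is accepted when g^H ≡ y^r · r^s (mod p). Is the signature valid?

invalid

Left side g^H mod p:
48^16 mod 59 = 12
Right side y^r · r^s mod p:
9^29 mod 59 = 1
29^18 mod 59 = 17
1·17 = 17 ≡ 17 (mod 59)
12 ≠ 17, so verification fails.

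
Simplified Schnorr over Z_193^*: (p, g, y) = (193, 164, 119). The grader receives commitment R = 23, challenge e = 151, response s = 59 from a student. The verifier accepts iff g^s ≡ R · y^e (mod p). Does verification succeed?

fails

g^s mod p:
164^2 = 26896 ≡ 69
164^4 ≡ 69^2 = 4761 ≡ 129
164^8 ≡ 129^2 = 16641 ≡ 43
164^16 ≡ 43^2 = 1849 ≡ 112
164^32 ≡ 112^2 = 12544 ≡ 192
59 = 32 + 16 + 8 + 2 + 1, so 164^59 ≡ 192·112·43·69·164 ≡ 133 (mod 193)
R · y^e mod p:
119^2 = 14161 ≡ 72
119^4 ≡ 72^2 = 5184 ≡ 166
119^8 ≡ 166^2 = 27556 ≡ 150
119^16 ≡ 150^2 = 22500 ≡ 112
119^32 ≡ 112^2 = 12544 ≡ 192
119^64 ≡ 192^2 = 36864 ≡ 1
119^128 ≡ 1^2 = 1
151 = 128 + 16 + 4 + 2 + 1, so 119^151 ≡ 1·112·166·72·119 ≡ 39 (mod 193)
23·39 = 897 ≡ 125 (mod 193)
133 ≠ 125; the check fails.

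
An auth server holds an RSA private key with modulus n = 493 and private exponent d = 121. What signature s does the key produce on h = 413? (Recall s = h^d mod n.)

h^121 mod 493 = 165

165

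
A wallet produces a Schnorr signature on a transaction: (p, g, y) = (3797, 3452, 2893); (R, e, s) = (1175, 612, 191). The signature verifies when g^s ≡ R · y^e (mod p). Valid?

no

g^s mod p:
3452^191 mod 3797 = 3150
R · y^e mod p:
2893^612 mod 3797 = 1171
1175·1171 = 1375925 ≡ 1411 (mod 3797)
3150 ≠ 1411; the check fails.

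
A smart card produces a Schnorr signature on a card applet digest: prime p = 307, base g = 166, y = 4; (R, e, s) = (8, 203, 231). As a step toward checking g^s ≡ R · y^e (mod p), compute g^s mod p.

166^2 = 27556 ≡ 233
166^4 ≡ 233^2 = 54289 ≡ 257
166^8 ≡ 257^2 = 66049 ≡ 44
166^16 ≡ 44^2 = 1936 ≡ 94
166^32 ≡ 94^2 = 8836 ≡ 240
166^64 ≡ 240^2 = 57600 ≡ 191
166^128 ≡ 191^2 = 36481 ≡ 255
231 = 128 + 64 + 32 + 4 + 2 + 1, so 166^231 ≡ 255·191·240·257·233·166 ≡ 2 (mod 307)

2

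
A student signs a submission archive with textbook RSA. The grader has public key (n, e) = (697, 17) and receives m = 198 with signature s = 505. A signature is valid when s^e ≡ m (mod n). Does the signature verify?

does not verify

Squares mod 697: s^1≡505, s^2≡620, s^4≡353, s^8≡543, s^16≡18
17 = 16 + 1, so s^17 ≡ 18·505 ≡ 29 (mod 697)
29 ≠ 198, so verification fails.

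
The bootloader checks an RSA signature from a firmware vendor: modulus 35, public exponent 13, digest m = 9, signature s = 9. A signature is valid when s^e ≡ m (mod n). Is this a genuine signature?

Squares mod 35: s^1≡9, s^2≡11, s^4≡16, s^8≡11
13 = 8 + 4 + 1, so s^13 ≡ 11·16·9 ≡ 9 (mod 35)
s^13 mod 35 = 9 matches m.

genuine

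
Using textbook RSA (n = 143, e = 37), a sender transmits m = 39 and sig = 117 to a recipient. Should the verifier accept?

accept

sig^37 mod 143 = 39
Since 39 equals the digest 39, verification succeeds.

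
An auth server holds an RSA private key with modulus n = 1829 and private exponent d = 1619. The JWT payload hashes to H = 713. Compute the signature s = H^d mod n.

1209

H^1619 mod 1829 = 1209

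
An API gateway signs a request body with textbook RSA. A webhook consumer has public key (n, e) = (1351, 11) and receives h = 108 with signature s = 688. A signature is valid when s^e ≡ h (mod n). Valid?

s^11 mod 1351 = 1243
1243 ≠ 108, so verification fails.

no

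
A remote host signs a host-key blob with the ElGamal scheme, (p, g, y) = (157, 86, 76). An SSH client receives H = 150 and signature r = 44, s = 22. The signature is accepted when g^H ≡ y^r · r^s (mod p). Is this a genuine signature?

genuine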